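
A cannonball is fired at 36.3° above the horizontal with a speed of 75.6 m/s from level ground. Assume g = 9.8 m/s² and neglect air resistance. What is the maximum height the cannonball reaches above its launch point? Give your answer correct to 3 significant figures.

102 m

Vertical component of launch velocity: v_y = 75.6 sin 36.3° = 44.76 m/s.
At the highest point the vertical velocity is zero, so v_y² = 2 g h_max.
h_max = (44.76)² / (2 × 9.8) = 2003 / 19.60 = 102 m.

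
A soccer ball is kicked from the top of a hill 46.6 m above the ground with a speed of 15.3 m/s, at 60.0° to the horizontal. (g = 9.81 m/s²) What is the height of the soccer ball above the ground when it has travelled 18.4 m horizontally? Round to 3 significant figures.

v_x = 15.3 cos 60.0° = 7.650 m/s, v_y0 = 15.3 sin 60.0° = 13.25 m/s.
Time to reach x = 18.4 m: t = x / v_x = 18.4 / 7.650 = 2.405 s.
y = 46.6 + v_y0 t − ½ g t² = 46.6 + 13.25×2.405 − 4.905×2.405² = 50.1 m.

50.1 m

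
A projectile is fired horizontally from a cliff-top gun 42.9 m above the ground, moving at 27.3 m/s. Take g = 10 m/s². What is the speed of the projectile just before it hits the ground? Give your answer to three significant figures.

Fall time: t = √(2 × 42.9 / 10) = 2.929 s.
At impact: v_x = 27.3 m/s (unchanged), v_y = g t = 10 × 2.929 = 29.29 m/s.
Speed = √(v_x² + v_y²) = √(745.3 + 857.9) = 40.0 m/s.

40.0 m/s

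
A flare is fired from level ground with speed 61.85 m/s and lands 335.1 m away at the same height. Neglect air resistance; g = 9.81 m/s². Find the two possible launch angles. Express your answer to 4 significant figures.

Level-ground range: R = v₀² sin(2θ)/g ⇒ sin 2θ = R g / v₀² = 335.1×9.81/61.85² = 0.8593.
2θ = arcsin(0.8593) = 59.238° or 180° − 59.238° = 120.762°.
So θ = 29.62° or θ = 60.38°.

29.62° and 60.38°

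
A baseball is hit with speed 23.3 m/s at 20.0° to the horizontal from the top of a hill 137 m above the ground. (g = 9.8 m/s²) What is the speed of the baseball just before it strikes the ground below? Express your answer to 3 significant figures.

v_x = 23.3 cos 20.0° = 21.89 m/s is unchanged throughout.
For the vertical component, v_y² = v_y0² + 2 g h = (7.969)² + 2×9.8×137 = 2749, so |v_y| = 52.43 m/s.
Impact speed = √(v_x² + v_y²) = √(479.2 + 2749) = 56.8 m/s.

56.8 m/s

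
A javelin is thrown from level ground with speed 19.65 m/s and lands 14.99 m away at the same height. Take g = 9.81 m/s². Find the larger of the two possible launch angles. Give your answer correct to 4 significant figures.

Level-ground range: R = v₀² sin(2θ)/g ⇒ sin 2θ = R g / v₀² = 14.99×9.81/19.65² = 0.3808.
2θ = arcsin(0.3808) = 22.383° or 180° − 22.383° = 157.617°.
So θ = 11.19° or θ = 78.81°.

78.81°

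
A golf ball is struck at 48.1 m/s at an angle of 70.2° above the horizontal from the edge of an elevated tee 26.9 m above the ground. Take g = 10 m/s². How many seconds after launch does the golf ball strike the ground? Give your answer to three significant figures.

Vertical component: v_y = 48.1 sin 70.2° = 45.26 m/s.
Taking up as positive with launch at y = 26.9 m, landing at y = 0: 0 = 26.9 + 45.26 t − ½(10) t².
Solving 5.000 t² − 45.26 t − 26.9 = 0 gives t = [45.26 + √(45.26² + 4·5.000·26.9)] / 10.00 = 9.61 s.

9.61 s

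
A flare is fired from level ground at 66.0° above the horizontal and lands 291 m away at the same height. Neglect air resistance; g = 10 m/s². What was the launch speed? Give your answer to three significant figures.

On level ground, R = v₀² sin(2θ) / g, so v₀ = √(R g / sin 2θ).
sin(2 × 66.0°) = 0.7431.
v₀ = √(291 × 10 / 0.7431) = √3916 = 62.6 m/s.

62.6 m/s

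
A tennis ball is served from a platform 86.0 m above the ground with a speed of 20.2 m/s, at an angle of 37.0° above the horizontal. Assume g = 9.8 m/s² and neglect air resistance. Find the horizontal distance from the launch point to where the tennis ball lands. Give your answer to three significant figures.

Components: v_x = 20.2 cos 37.0° = 16.13 m/s, v_y = 20.2 sin 37.0° = 12.16 m/s.
Vertical: 0 = 86.0 + 12.16 t − ½(9.8) t² ⇒ 4.900 t² − 12.16 t − 86.0 = 0.
t = [12.16 + √(147.9 + 1686)] / 9.800 = 5.611 s.
Horizontal: R = v_x · t = 16.13 × 5.611 = 90.5 m.

90.5 m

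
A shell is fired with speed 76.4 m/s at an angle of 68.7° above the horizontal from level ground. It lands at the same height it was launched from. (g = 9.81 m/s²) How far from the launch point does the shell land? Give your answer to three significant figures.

403 m

For level ground, R = v₀² sin(2θ) / g.
sin(2 × 68.7°) = sin 137.4° = 0.6769.
R = (76.4)² × 0.6769 / 9.81 = 403 m.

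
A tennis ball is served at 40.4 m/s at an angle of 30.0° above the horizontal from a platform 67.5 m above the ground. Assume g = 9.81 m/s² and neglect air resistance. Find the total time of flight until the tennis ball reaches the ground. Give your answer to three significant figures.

6.30 s

Vertical component: v_y = 40.4 sin 30.0° = 20.20 m/s.
Taking up as positive with launch at y = 67.5 m, landing at y = 0: 0 = 67.5 + 20.20 t − ½(9.81) t².
Solving 4.905 t² − 20.20 t − 67.5 = 0 gives t = [20.20 + √(20.20² + 4·4.905·67.5)] / 9.810 = 6.30 s.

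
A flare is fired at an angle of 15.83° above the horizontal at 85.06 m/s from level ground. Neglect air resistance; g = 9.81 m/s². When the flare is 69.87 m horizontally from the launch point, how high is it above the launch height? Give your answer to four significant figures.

v_x = 85.06 cos 15.83° = 81.834 m/s, v_y0 = 85.06 sin 15.83° = 23.203 m/s.
Time to reach x = 69.87 m: t = x / v_x = 69.87 / 81.834 = 0.85380 s.
y = v_y0 t − ½ g t² = 23.203×0.85380 − 4.905×0.85380² = 16.24 m.

16.24 m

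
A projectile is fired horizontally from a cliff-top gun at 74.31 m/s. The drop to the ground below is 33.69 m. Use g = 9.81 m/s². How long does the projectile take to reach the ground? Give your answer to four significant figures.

The horizontal speed doesn't affect the fall. With v_y0 = 0, h = ½ g t².
t = √(2 × 33.69 / 9.81) = √6.8685 = 2.621 s.

2.621 s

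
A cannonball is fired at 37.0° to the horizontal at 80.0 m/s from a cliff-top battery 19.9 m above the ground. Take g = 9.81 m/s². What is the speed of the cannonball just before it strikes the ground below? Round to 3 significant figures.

v_x = 80.0 cos 37.0° = 63.89 m/s is unchanged throughout.
For the vertical component, v_y² = v_y0² + 2 g h = (48.15)² + 2×9.81×19.9 = 2709, so |v_y| = 52.05 m/s.
Impact speed = √(v_x² + v_y²) = √(4082 + 2709) = 82.4 m/s.

82.4 m/s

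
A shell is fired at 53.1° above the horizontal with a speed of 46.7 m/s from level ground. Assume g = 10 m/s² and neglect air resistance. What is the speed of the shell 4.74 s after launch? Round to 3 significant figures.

v_x = 46.7 cos 53.1° = 28.04 m/s (constant).
v_y(t) = 46.7 sin 53.1° − g t = 37.35 − 10 × 4.74 = -10.05 m/s.
Speed = √(v_x² + v_y²) = √(786.2 + 101.0) = 29.8 m/s.

29.8 m/s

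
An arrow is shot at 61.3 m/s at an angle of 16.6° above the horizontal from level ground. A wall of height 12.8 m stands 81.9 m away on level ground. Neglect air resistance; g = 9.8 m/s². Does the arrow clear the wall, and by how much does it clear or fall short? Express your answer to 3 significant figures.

v_x = 61.3 cos 16.6° = 58.75 m/s; v_y0 = 61.3 sin 16.6° = 17.51 m/s.
Time to reach the wall: t = 81.9 / 58.75 = 1.394 s.
Height at that point: y = 17.51×1.394 − 4.900×1.394² = 14.89 m.
That is 14.89 − 12.8 = 2.09 m above the top of the wall, so the arrow clears it.

Yes — it clears the wall by 2.09 m.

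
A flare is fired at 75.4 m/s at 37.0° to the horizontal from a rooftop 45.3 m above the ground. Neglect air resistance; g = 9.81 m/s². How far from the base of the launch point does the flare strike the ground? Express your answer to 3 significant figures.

Components: v_x = 75.4 cos 37.0° = 60.22 m/s, v_y = 75.4 sin 37.0° = 45.38 m/s.
Vertical: 0 = 45.3 + 45.38 t − ½(9.81) t² ⇒ 4.905 t² − 45.38 t − 45.3 = 0.
t = [45.38 + √(2059 + 888.8)] / 9.810 = 10.16 s.
Horizontal: R = v_x · t = 60.22 × 10.16 = 612 m.

612 m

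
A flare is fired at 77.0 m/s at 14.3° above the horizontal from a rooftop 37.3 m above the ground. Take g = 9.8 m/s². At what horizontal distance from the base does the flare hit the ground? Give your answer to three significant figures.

Components: v_x = 77.0 cos 14.3° = 74.61 m/s, v_y = 77.0 sin 14.3° = 19.02 m/s.
Vertical: 0 = 37.3 + 19.02 t − ½(9.8) t² ⇒ 4.900 t² − 19.02 t − 37.3 = 0.
t = [19.02 + √(361.8 + 731.1)] / 9.800 = 5.314 s.
Horizontal: R = v_x · t = 74.61 × 5.314 = 396 m.

396 m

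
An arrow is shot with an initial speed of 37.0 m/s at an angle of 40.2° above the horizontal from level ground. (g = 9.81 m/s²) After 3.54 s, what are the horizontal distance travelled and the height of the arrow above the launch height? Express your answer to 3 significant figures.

v_x = 37.0 cos 40.2° = 28.26 m/s; v_y0 = 37.0 sin 40.2° = 23.88 m/s.
x = v_x t = 28.26 × 3.54 = 100 m.
y = v_y0 t − ½ g t² = 23.88×3.54 − 4.905×3.54² = 23.1 m.

x = 100 m, y = 23.1 m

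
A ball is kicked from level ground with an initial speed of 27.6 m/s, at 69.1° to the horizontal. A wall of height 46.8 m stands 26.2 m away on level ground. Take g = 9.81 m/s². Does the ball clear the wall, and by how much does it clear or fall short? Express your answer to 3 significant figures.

v_x = 27.6 cos 69.1° = 9.846 m/s; v_y0 = 27.6 sin 69.1° = 25.78 m/s.
Time to reach the wall: t = 26.2 / 9.846 = 2.661 s.
Height at that point: y = 25.78×2.661 − 4.905×2.661² = 33.87 m.
That is 46.8 − 33.87 = 12.9 m below the top of the wall, so the ball does not clear it.

No — it falls 12.9 m short of clearing the wall.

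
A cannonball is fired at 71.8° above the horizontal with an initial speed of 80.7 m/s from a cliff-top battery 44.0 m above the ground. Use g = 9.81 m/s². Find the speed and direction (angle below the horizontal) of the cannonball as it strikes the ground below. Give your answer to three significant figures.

v_x = 80.7 cos 71.8° = 25.21 m/s (constant).
|v_y| at impact = √((76.66)² + 2×9.81×44.0) = 82.10 m/s.
Speed = √(25.21² + 82.10²) = 85.9 m/s; angle = arctan(82.10/25.21) = 72.9° below horizontal.

85.9 m/s at 72.9° below the horizontal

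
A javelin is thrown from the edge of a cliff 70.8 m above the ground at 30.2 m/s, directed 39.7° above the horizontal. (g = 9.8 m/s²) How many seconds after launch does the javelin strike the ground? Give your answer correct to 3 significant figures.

6.25 s

Vertical component: v_y = 30.2 sin 39.7° = 19.29 m/s.
Taking up as positive with launch at y = 70.8 m, landing at y = 0: 0 = 70.8 + 19.29 t − ½(9.8) t².
Solving 4.900 t² − 19.29 t − 70.8 = 0 gives t = [19.29 + √(19.29² + 4·4.900·70.8)] / 9.800 = 6.25 s.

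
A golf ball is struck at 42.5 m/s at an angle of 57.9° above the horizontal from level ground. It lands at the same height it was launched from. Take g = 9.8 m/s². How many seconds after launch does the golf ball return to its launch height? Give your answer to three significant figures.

7.35 s

Vertical component: v_y = 42.5 sin 57.9° = 36.00 m/s.
For a projectile landing at launch height, time of flight is t = 2 v_y / g = 2 × 36.00 / 9.8 = 7.35 s.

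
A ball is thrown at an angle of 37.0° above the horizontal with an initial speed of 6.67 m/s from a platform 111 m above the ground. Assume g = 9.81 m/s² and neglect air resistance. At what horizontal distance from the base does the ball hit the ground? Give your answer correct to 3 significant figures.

Components: v_x = 6.67 cos 37.0° = 5.327 m/s, v_y = 6.67 sin 37.0° = 4.014 m/s.
Vertical: 0 = 111 + 4.014 t − ½(9.81) t² ⇒ 4.905 t² − 4.014 t − 111 = 0.
t = [4.014 + √(16.11 + 2178)] / 9.810 = 5.184 s.
Horizontal: R = v_x · t = 5.327 × 5.184 = 27.6 m.

27.6 m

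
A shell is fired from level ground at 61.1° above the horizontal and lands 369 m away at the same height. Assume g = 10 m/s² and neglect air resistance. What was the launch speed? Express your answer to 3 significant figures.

On level ground, R = v₀² sin(2θ) / g, so v₀ = √(R g / sin 2θ).
sin(2 × 61.1°) = 0.8462.
v₀ = √(369 × 10 / 0.8462) = √4361 = 66.0 m/s.

66.0 m/s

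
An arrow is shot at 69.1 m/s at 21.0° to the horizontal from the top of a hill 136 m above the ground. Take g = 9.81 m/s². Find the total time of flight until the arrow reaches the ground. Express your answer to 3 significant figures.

Vertical component: v_y = 69.1 sin 21.0° = 24.76 m/s.
Taking up as positive with launch at y = 136 m, landing at y = 0: 0 = 136 + 24.76 t − ½(9.81) t².
Solving 4.905 t² − 24.76 t − 136 = 0 gives t = [24.76 + √(24.76² + 4·4.905·136)] / 9.810 = 8.36 s.

8.36 s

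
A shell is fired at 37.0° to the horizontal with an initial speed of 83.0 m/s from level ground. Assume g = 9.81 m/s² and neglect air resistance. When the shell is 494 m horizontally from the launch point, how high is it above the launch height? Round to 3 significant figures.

v_x = 83.0 cos 37.0° = 66.29 m/s, v_y0 = 83.0 sin 37.0° = 49.95 m/s.
Time to reach x = 494 m: t = x / v_x = 494 / 66.29 = 7.452 s.
y = v_y0 t − ½ g t² = 49.95×7.452 − 4.905×7.452² = 99.8 m.

99.8 m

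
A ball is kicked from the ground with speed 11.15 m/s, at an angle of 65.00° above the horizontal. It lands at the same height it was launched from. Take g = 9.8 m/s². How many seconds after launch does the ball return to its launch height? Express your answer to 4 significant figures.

2.062 s

Vertical component: v_y = 11.15 sin 65.00° = 10.105 m/s.
For a projectile landing at launch height, time of flight is t = 2 v_y / g = 2 × 10.105 / 9.8 = 2.062 s.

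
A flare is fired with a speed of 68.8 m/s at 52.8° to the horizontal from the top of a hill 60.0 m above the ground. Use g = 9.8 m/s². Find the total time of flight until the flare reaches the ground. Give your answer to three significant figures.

12.2 s

Vertical component: v_y = 68.8 sin 52.8° = 54.80 m/s.
Taking up as positive with launch at y = 60.0 m, landing at y = 0: 0 = 60.0 + 54.80 t − ½(9.8) t².
Solving 4.900 t² − 54.80 t − 60.0 = 0 gives t = [54.80 + √(54.80² + 4·4.900·60.0)] / 9.800 = 12.2 s.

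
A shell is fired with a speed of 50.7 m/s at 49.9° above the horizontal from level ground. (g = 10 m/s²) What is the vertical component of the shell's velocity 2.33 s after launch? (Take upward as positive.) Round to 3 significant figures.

15.5 m/s

Initial vertical component: v_y0 = 50.7 sin 49.9° = 38.78 m/s.
v_y(t) = v_y0 − g t = 38.78 − 10 × 2.33 = 15.5 m/s.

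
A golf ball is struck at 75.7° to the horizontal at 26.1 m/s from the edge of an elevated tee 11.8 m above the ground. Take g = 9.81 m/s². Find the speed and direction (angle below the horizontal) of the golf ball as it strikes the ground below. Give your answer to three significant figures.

30.2 m/s at 77.7° below the horizontal

v_x = 26.1 cos 75.7° = 6.447 m/s (constant).
|v_y| at impact = √((25.29)² + 2×9.81×11.8) = 29.51 m/s.
Speed = √(6.447² + 29.51²) = 30.2 m/s; angle = arctan(29.51/6.447) = 77.7° below horizontal.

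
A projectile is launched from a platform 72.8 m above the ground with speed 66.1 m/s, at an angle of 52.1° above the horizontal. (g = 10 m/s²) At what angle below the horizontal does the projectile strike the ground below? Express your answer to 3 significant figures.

v_x = 66.1 cos 52.1° = 40.60 m/s.
At impact |v_y| = √(v_y0² + 2 g h) = √(52.16² + 2×10×72.8) = 64.63 m/s.
Angle below horizontal = arctan(|v_y| / v_x) = arctan(64.63 / 40.60) = 57.9°.

57.9°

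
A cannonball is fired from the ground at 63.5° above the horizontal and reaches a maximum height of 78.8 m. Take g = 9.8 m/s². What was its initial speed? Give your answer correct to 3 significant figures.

At maximum height v_y = 0, so (v₀ sin θ)² = 2 g H.
v₀ sin 63.5° = √(2 × 9.8 × 78.8) = 39.30 m/s.
v₀ = 39.30 / sin 63.5° = 39.30 / 0.8949 = 43.9 m/s.

43.9 m/s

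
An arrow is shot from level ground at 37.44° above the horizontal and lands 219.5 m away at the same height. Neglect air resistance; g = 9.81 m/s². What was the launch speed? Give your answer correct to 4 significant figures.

On level ground, R = v₀² sin(2θ) / g, so v₀ = √(R g / sin 2θ).
sin(2 × 37.44°) = 0.9654.
v₀ = √(219.5 × 9.81 / 0.9654) = √2230.5 = 47.23 m/s.

47.23 m/s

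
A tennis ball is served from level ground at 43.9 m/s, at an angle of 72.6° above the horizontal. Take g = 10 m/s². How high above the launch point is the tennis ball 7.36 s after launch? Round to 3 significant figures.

v_y0 = 43.9 sin 72.6° = 41.89 m/s.
y(t) = v_y0 t − ½ g t² = 41.89×7.36 − 5.000×7.36² = 37.5 m.

37.5 m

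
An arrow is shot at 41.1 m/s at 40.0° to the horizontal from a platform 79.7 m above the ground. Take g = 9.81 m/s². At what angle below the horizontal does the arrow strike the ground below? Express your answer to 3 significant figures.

56.5°

v_x = 41.1 cos 40.0° = 31.48 m/s.
At impact |v_y| = √(v_y0² + 2 g h) = √(26.42² + 2×9.81×79.7) = 47.56 m/s.
Angle below horizontal = arctan(|v_y| / v_x) = arctan(47.56 / 31.48) = 56.5°.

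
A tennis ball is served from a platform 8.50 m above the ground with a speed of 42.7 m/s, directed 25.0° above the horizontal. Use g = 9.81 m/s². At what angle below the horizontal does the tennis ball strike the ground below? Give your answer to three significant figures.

v_x = 42.7 cos 25.0° = 38.70 m/s.
At impact |v_y| = √(v_y0² + 2 g h) = √(18.05² + 2×9.81×8.50) = 22.19 m/s.
Angle below horizontal = arctan(|v_y| / v_x) = arctan(22.19 / 38.70) = 29.8°.

29.8°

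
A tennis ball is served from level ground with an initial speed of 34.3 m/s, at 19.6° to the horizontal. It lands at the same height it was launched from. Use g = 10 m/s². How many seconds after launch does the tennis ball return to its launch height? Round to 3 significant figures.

2.30 s

Vertical component: v_y = 34.3 sin 19.6° = 11.51 m/s.
For a projectile landing at launch height, time of flight is t = 2 v_y / g = 2 × 11.51 / 10 = 2.30 s.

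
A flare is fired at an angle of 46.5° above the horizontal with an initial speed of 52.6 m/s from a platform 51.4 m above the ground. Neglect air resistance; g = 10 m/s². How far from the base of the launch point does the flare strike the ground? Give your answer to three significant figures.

Components: v_x = 52.6 cos 46.5° = 36.21 m/s, v_y = 52.6 sin 46.5° = 38.15 m/s.
Vertical: 0 = 51.4 + 38.15 t − ½(10) t² ⇒ 5.000 t² − 38.15 t − 51.4 = 0.
t = [38.15 + √(1455 + 1028)] / 10.00 = 8.798 s.
Horizontal: R = v_x · t = 36.21 × 8.798 = 319 m.

319 m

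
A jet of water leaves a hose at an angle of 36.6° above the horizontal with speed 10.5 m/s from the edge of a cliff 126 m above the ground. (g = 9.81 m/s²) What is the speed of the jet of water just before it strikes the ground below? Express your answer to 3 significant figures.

50.8 m/s

v_x = 10.5 cos 36.6° = 8.430 m/s is unchanged throughout.
For the vertical component, v_y² = v_y0² + 2 g h = (6.260)² + 2×9.81×126 = 2511, so |v_y| = 50.11 m/s.
Impact speed = √(v_x² + v_y²) = √(71.06 + 2511) = 50.8 m/s.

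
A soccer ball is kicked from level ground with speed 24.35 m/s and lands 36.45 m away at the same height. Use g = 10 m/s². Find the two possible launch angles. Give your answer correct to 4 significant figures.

18.97° and 71.03°

Level-ground range: R = v₀² sin(2θ)/g ⇒ sin 2θ = R g / v₀² = 36.45×10/24.35² = 0.6148.
2θ = arcsin(0.6148) = 37.937° or 180° − 37.937° = 142.063°.
So θ = 18.97° or θ = 71.03°.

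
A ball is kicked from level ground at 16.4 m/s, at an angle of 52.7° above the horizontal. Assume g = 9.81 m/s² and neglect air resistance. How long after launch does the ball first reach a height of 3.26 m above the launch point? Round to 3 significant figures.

v_y0 = 16.4 sin 52.7° = 13.05 m/s.
Set y = v_y0 t − ½ g t² = 3.26: 4.905 t² − 13.05 t + 3.26 = 0.
t = [13.05 ± √(170.3 − 63.96)] / 9.81 = (13.05 ± 10.31) / 9.81, giving t = 0.279 s or t = 2.38 s.
The ball is on the way up at the first time, so t = 0.279 s.

0.279 s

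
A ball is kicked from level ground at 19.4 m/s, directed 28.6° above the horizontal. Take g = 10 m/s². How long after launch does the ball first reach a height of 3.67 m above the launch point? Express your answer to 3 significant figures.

v_y0 = 19.4 sin 28.6° = 9.287 m/s.
Set y = v_y0 t − ½ g t² = 3.67: 5.000 t² − 9.287 t + 3.67 = 0.
t = [9.287 ± √(86.25 − 73.40)] / 10 = (9.287 ± 3.585) / 10, giving t = 0.570 s or t = 1.29 s.
The ball is on the way up at the first time, so t = 0.570 s.

0.570 s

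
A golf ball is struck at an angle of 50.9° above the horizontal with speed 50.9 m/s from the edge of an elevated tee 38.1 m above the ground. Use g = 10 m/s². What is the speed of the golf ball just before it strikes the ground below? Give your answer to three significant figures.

57.9 m/s

v_x = 50.9 cos 50.9° = 32.10 m/s is unchanged throughout.
For the vertical component, v_y² = v_y0² + 2 g h = (39.50)² + 2×10×38.1 = 2322, so |v_y| = 48.19 m/s.
Impact speed = √(v_x² + v_y²) = √(1030 + 2322) = 57.9 m/s.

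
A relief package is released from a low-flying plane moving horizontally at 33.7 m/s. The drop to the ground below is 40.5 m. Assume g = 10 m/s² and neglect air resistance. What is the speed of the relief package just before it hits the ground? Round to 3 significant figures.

44.1 m/s

Fall time: t = √(2 × 40.5 / 10) = 2.846 s.
At impact: v_x = 33.7 m/s (unchanged), v_y = g t = 10 × 2.846 = 28.46 m/s.
Speed = √(v_x² + v_y²) = √(1136 + 810.0) = 44.1 m/s.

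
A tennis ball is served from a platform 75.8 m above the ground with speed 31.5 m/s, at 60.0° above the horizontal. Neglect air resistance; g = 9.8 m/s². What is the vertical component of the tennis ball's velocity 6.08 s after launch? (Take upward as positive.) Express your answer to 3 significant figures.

Initial vertical component: v_y0 = 31.5 sin 60.0° = 27.28 m/s.
v_y(t) = v_y0 − g t = 27.28 − 9.8 × 6.08 = -32.3 m/s.

-32.3 m/s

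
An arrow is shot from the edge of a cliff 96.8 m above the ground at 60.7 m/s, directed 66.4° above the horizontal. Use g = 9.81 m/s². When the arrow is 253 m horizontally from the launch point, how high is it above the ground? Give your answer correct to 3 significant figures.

v_x = 60.7 cos 66.4° = 24.30 m/s, v_y0 = 60.7 sin 66.4° = 55.62 m/s.
Time to reach x = 253 m: t = x / v_x = 253 / 24.30 = 10.41 s.
y = 96.8 + v_y0 t − ½ g t² = 96.8 + 55.62×10.41 − 4.905×10.41² = 144 m.

144 m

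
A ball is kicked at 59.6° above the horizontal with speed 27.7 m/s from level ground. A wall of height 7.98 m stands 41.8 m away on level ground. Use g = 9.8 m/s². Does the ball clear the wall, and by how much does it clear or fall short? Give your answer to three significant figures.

v_x = 27.7 cos 59.6° = 14.02 m/s; v_y0 = 27.7 sin 59.6° = 23.89 m/s.
Time to reach the wall: t = 41.8 / 14.02 = 2.981 s.
Height at that point: y = 23.89×2.981 − 4.900×2.981² = 27.67 m.
That is 27.67 − 7.98 = 19.7 m above the top of the wall, so the ball clears it.

Yes — it clears the wall by 19.7 m.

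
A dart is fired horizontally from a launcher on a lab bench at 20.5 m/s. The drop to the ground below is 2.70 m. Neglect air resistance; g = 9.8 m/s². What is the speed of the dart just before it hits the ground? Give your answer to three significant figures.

Fall time: t = √(2 × 2.70 / 9.8) = 0.7423 s.
At impact: v_x = 20.5 m/s (unchanged), v_y = g t = 9.8 × 0.7423 = 7.275 m/s.
Speed = √(v_x² + v_y²) = √(420.2 + 52.93) = 21.8 m/s.

21.8 m/s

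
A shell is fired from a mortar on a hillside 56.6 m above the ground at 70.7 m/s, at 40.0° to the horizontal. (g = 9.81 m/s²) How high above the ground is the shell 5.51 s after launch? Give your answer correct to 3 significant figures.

v_y0 = 70.7 sin 40.0° = 45.45 m/s.
y(t) = 56.6 + v_y0 t − ½ g t² = 56.6 + 45.45×5.51 − ½×9.81×5.51² = 158 m.

158 m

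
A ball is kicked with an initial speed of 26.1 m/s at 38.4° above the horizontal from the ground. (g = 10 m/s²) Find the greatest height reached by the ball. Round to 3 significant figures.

13.1 m

Vertical component of launch velocity: v_y = 26.1 sin 38.4° = 16.21 m/s.
At the highest point the vertical velocity is zero, so v_y² = 2 g h_max.
h_max = (16.21)² / (2 × 10) = 262.8 / 20.00 = 13.1 m.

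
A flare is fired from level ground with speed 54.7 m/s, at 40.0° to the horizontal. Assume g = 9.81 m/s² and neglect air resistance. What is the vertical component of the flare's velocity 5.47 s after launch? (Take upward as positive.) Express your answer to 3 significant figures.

Initial vertical component: v_y0 = 54.7 sin 40.0° = 35.16 m/s.
v_y(t) = v_y0 − g t = 35.16 − 9.81 × 5.47 = -18.5 m/s.

-18.5 m/s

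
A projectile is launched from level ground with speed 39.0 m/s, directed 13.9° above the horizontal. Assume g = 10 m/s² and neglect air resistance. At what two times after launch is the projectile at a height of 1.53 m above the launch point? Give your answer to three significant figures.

0.181 s and 1.69 s

v_y0 = 39.0 sin 13.9° = 9.369 m/s.
Set y = v_y0 t − ½ g t² = 1.53: 5.000 t² − 9.369 t + 1.53 = 0.
t = [9.369 ± √(87.78 − 30.60)] / 10 = (9.369 ± 7.562) / 10, giving t = 0.181 s or t = 1.69 s.
So the projectile is at 1.53 m at t = 0.181 s (rising) and t = 1.69 s (falling).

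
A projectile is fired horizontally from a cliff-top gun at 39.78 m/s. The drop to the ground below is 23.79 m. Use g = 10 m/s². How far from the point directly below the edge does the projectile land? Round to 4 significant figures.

86.77 m

Initial vertical velocity is zero, so the fall time comes from h = ½ g t²: t = √(2 × 23.79 / 10) = 2.1813 s.
Horizontal motion is uniform at 39.78 m/s, so x = 39.78 × 2.1813 = 86.77 m.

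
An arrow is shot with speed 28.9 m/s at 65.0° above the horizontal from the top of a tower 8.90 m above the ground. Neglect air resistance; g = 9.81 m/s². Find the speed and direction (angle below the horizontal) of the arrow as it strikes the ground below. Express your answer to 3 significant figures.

31.8 m/s at 67.4° below the horizontal

v_x = 28.9 cos 65.0° = 12.21 m/s (constant).
|v_y| at impact = √((26.19)² + 2×9.81×8.90) = 29.33 m/s.
Speed = √(12.21² + 29.33²) = 31.8 m/s; angle = arctan(29.33/12.21) = 67.4° below horizontal.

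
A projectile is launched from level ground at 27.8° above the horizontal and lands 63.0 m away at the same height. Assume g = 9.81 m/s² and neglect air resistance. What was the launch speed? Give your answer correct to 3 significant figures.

27.4 m/s

On level ground, R = v₀² sin(2θ) / g, so v₀ = √(R g / sin 2θ).
sin(2 × 27.8°) = 0.8251.
v₀ = √(63.0 × 9.81 / 0.8251) = √749.0 = 27.4 m/s.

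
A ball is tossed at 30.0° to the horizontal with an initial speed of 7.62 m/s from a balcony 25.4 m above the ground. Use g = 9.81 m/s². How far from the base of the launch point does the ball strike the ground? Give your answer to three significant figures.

Components: v_x = 7.62 cos 30.0° = 6.599 m/s, v_y = 7.62 sin 30.0° = 3.810 m/s.
Vertical: 0 = 25.4 + 3.810 t − ½(9.81) t² ⇒ 4.905 t² − 3.810 t − 25.4 = 0.
t = [3.810 + √(14.52 + 498.3)] / 9.810 = 2.697 s.
Horizontal: R = v_x · t = 6.599 × 2.697 = 17.8 m.

17.8 m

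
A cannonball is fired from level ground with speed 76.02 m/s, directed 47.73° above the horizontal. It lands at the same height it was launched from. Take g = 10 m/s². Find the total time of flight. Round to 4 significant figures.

11.25 s

Vertical component: v_y = 76.02 sin 47.73° = 56.254 m/s.
For a projectile landing at launch height, time of flight is t = 2 v_y / g = 2 × 56.254 / 10 = 11.25 s.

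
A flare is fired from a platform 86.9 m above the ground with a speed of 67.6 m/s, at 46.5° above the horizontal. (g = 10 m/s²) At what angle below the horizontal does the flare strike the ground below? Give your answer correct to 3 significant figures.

v_x = 67.6 cos 46.5° = 46.53 m/s.
At impact |v_y| = √(v_y0² + 2 g h) = √(49.04² + 2×10×86.9) = 64.37 m/s.
Angle below horizontal = arctan(|v_y| / v_x) = arctan(64.37 / 46.53) = 54.1°.

54.1°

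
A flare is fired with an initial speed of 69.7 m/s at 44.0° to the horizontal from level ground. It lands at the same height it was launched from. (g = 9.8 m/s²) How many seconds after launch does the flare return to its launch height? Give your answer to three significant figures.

9.88 s

Vertical component: v_y = 69.7 sin 44.0° = 48.42 m/s.
For a projectile landing at launch height, time of flight is t = 2 v_y / g = 2 × 48.42 / 9.8 = 9.88 s.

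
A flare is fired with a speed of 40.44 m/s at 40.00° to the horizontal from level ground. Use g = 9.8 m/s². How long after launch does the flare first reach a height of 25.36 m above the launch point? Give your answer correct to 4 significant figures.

v_y0 = 40.44 sin 40.00° = 25.994 m/s.
Set y = v_y0 t − ½ g t² = 25.36: 4.900 t² − 25.994 t + 25.36 = 0.
t = [25.994 ± √(675.69 − 497.06)] / 9.8 = (25.994 ± 13.365) / 9.8, giving t = 1.289 s or t = 4.016 s.
The flare is on the way up at the first time, so t = 1.289 s.

1.289 s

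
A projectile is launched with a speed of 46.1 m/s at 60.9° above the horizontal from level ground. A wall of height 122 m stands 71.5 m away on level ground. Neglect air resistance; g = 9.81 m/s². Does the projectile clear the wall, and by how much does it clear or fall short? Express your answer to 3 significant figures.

v_x = 46.1 cos 60.9° = 22.42 m/s; v_y0 = 46.1 sin 60.9° = 40.28 m/s.
Time to reach the wall: t = 71.5 / 22.42 = 3.189 s.
Height at that point: y = 40.28×3.189 − 4.905×3.189² = 78.57 m.
That is 122 − 78.57 = 43.4 m below the top of the wall, so the projectile does not clear it.

No — it falls 43.4 m short of clearing the wall.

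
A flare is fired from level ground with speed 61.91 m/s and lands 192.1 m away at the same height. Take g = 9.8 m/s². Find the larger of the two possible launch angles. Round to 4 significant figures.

Level-ground range: R = v₀² sin(2θ)/g ⇒ sin 2θ = R g / v₀² = 192.1×9.8/61.91² = 0.4912.
2θ = arcsin(0.4912) = 29.419° or 180° − 29.419° = 150.581°.
So θ = 14.71° or θ = 75.29°.

75.29°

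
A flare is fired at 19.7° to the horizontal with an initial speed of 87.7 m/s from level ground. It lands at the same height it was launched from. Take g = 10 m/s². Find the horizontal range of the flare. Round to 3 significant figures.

488 m

For level ground, R = v₀² sin(2θ) / g.
sin(2 × 19.7°) = sin 39.40° = 0.6347.
R = (87.7)² × 0.6347 / 10 = 488 m.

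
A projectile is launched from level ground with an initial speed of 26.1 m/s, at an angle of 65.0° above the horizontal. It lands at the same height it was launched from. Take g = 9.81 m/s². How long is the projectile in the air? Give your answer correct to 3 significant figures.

Vertical component: v_y = 26.1 sin 65.0° = 23.65 m/s.
For a projectile landing at launch height, time of flight is t = 2 v_y / g = 2 × 23.65 / 9.81 = 4.82 s.

4.82 s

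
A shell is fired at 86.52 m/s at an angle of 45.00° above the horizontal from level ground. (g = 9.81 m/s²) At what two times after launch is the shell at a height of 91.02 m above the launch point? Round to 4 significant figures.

v_y0 = 86.52 sin 45.00° = 61.179 m/s.
Set y = v_y0 t − ½ g t² = 91.02: 4.905 t² − 61.179 t + 91.02 = 0.
t = [61.179 ± √(3742.9 − 1785.8)] / 9.81 = (61.179 ± 44.239) / 9.81, giving t = 1.727 s or t = 10.75 s.
So the shell is at 91.02 m at t = 1.727 s (rising) and t = 10.75 s (falling).

1.727 s and 10.75 s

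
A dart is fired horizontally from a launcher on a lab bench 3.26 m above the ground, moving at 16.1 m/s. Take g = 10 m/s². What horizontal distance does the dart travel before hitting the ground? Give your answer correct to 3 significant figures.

Initial vertical velocity is zero, so the fall time comes from h = ½ g t²: t = √(2 × 3.26 / 10) = 0.8075 s.
Horizontal motion is uniform at 16.1 m/s, so x = 16.1 × 0.8075 = 13.0 m.

13.0 m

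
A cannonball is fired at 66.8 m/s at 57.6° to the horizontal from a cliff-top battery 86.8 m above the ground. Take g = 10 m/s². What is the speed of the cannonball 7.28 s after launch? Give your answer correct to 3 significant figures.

39.4 m/s

v_x = 66.8 cos 57.6° = 35.79 m/s (constant).
v_y(t) = 66.8 sin 57.6° − g t = 56.40 − 10 × 7.28 = -16.40 m/s.
Speed = √(v_x² + v_y²) = √(1281 + 269.0) = 39.4 m/s.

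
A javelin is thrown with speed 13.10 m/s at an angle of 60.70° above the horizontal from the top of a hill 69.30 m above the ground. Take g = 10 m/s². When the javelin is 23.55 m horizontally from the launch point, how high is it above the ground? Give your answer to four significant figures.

43.80 m

v_x = 13.10 cos 60.70° = 6.4109 m/s, v_y0 = 13.10 sin 60.70° = 11.424 m/s.
Time to reach x = 23.55 m: t = x / v_x = 23.55 / 6.4109 = 3.6734 s.
y = 69.30 + v_y0 t − ½ g t² = 69.30 + 11.424×3.6734 − 5.000×3.6734² = 43.80 m.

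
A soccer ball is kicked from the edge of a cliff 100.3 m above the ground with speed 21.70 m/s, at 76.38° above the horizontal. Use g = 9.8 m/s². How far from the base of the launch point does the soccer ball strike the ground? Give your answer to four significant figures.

36.60 m

Components: v_x = 21.70 cos 76.38° = 5.1099 m/s, v_y = 21.70 sin 76.38° = 21.090 m/s.
Vertical: 0 = 100.3 + 21.090 t − ½(9.8) t² ⇒ 4.900 t² − 21.090 t − 100.3 = 0.
t = [21.090 + √(444.79 + 1965.9)] / 9.800 = 7.1621 s.
Horizontal: R = v_x · t = 5.1099 × 7.1621 = 36.60 m.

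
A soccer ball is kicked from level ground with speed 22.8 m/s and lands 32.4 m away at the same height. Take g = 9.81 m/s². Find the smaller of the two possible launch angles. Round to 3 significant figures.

18.8°

Level-ground range: R = v₀² sin(2θ)/g ⇒ sin 2θ = R g / v₀² = 32.4×9.81/22.8² = 0.6114.
2θ = arcsin(0.6114) = 37.69° or 180° − 37.69° = 142.31°.
So θ = 18.8° or θ = 71.2°.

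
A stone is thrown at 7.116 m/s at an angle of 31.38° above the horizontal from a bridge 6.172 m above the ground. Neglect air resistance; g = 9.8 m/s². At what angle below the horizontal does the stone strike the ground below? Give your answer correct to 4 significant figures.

v_x = 7.116 cos 31.38° = 6.0752 m/s.
At impact |v_y| = √(v_y0² + 2 g h) = √(3.7054² + 2×9.8×6.172) = 11.606 m/s.
Angle below horizontal = arctan(|v_y| / v_x) = arctan(11.606 / 6.0752) = 62.37°.

62.37°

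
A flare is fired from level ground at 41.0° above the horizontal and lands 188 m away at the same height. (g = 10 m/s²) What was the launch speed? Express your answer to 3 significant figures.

43.6 m/s

On level ground, R = v₀² sin(2θ) / g, so v₀ = √(R g / sin 2θ).
sin(2 × 41.0°) = 0.9903.
v₀ = √(188 × 10 / 0.9903) = √1898 = 43.6 m/s.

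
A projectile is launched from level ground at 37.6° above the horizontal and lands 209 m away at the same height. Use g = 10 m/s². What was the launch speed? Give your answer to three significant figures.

46.5 m/s

On level ground, R = v₀² sin(2θ) / g, so v₀ = √(R g / sin 2θ).
sin(2 × 37.6°) = 0.9668.
v₀ = √(209 × 10 / 0.9668) = √2162 = 46.5 m/s.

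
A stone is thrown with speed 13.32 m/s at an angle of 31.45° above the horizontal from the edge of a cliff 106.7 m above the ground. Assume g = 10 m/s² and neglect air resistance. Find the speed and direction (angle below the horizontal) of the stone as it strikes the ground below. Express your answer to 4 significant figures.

48.08 m/s at 76.33° below the horizontal

v_x = 13.32 cos 31.45° = 11.363 m/s (constant).
|v_y| at impact = √((6.9498)² + 2×10×106.7) = 46.715 m/s.
Speed = √(11.363² + 46.715²) = 48.08 m/s; angle = arctan(46.715/11.363) = 76.33° below horizontal.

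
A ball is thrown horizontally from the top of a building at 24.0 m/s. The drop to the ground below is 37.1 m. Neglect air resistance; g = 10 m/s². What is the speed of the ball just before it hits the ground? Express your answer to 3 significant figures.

Fall time: t = √(2 × 37.1 / 10) = 2.724 s.
At impact: v_x = 24.0 m/s (unchanged), v_y = g t = 10 × 2.724 = 27.24 m/s.
Speed = √(v_x² + v_y²) = √(576.0 + 742.0) = 36.3 m/s.

36.3 m/s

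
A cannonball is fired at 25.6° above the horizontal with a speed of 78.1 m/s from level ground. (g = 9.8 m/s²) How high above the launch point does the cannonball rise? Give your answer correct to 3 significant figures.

Vertical component of launch velocity: v_y = 78.1 sin 25.6° = 33.75 m/s.
At the highest point the vertical velocity is zero, so v_y² = 2 g h_max.
h_max = (33.75)² / (2 × 9.8) = 1139 / 19.60 = 58.1 m.

58.1 m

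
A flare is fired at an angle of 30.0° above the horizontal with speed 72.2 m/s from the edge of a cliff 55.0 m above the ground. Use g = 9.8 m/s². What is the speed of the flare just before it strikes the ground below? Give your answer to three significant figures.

79.3 m/s

v_x = 72.2 cos 30.0° = 62.53 m/s is unchanged throughout.
For the vertical component, v_y² = v_y0² + 2 g h = (36.10)² + 2×9.8×55.0 = 2381, so |v_y| = 48.80 m/s.
Impact speed = √(v_x² + v_y²) = √(3910 + 2381) = 79.3 m/s.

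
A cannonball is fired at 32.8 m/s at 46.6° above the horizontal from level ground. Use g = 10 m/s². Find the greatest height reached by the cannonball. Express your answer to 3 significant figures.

28.4 m

Vertical component of launch velocity: v_y = 32.8 sin 46.6° = 23.83 m/s.
At the highest point the vertical velocity is zero, so v_y² = 2 g h_max.
h_max = (23.83)² / (2 × 10) = 567.9 / 20.00 = 28.4 m.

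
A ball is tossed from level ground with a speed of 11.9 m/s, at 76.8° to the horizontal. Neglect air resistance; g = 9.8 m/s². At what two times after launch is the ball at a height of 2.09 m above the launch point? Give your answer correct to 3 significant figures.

v_y0 = 11.9 sin 76.8° = 11.59 m/s.
Set y = v_y0 t − ½ g t² = 2.09: 4.900 t² − 11.59 t + 2.09 = 0.
t = [11.59 ± √(134.3 − 40.96)] / 9.8 = (11.59 ± 9.661) / 9.8, giving t = 0.197 s or t = 2.17 s.
So the ball is at 2.09 m at t = 0.197 s (rising) and t = 2.17 s (falling).

0.197 s and 2.17 s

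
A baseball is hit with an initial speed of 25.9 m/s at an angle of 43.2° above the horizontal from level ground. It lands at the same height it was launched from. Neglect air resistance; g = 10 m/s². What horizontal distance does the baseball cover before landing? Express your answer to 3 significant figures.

Components: v_x = 25.9 cos 43.2° = 18.88 m/s, v_y = 25.9 sin 43.2° = 17.73 m/s.
Time of flight (same landing height): t = 2 v_y / g = 2 × 17.73 / 10 = 3.546 s.
Range: R = v_x · t = 18.88 × 3.546 = 66.9 m.

66.9 m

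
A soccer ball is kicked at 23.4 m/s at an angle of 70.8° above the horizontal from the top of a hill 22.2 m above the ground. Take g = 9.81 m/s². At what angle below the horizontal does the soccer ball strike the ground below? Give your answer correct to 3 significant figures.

v_x = 23.4 cos 70.8° = 7.695 m/s.
At impact |v_y| = √(v_y0² + 2 g h) = √(22.10² + 2×9.81×22.2) = 30.40 m/s.
Angle below horizontal = arctan(|v_y| / v_x) = arctan(30.40 / 7.695) = 75.8°.

75.8°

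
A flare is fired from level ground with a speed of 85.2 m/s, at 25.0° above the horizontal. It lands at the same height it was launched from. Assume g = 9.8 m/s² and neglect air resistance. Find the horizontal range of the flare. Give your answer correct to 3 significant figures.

For level ground, R = v₀² sin(2θ) / g.
sin(2 × 25.0°) = sin 50.00° = 0.7660.
R = (85.2)² × 0.7660 / 9.8 = 567 m.

567 m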